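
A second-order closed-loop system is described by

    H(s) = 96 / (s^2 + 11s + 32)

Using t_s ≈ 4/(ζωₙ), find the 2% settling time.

t_s ≈ 0.7273 s

Comparing s^2 + 11s + 32 to s^2 + 2ζωₙs + ωₙ²: ωₙ = √32 ≈ 5.657 rad/s and ζ = 11/(2·√32) ≈ 0.9723.
ζωₙ = 11/2 = 5.5, so t_s ≈ 4/(ζωₙ) = 4/5.5 ≈ 0.7273 s.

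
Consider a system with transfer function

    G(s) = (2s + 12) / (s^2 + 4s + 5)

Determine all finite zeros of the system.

Set the numerator to zero: 2s + 12 = 0, i.e. 2·(s + 6) = 0.
So s = -6.

s = -6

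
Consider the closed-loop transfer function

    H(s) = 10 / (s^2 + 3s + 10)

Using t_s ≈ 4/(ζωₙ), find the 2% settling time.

Comparing s^2 + 3s + 10 to s^2 + 2ζωₙs + ωₙ²: ωₙ = √10 ≈ 3.162 rad/s and ζ = 3/(2·√10) ≈ 0.4743.
ζωₙ = 3/2 = 1.5, so t_s ≈ 4/(ζωₙ) = 4/1.5 ≈ 2.667 s.

t_s ≈ 2.667 s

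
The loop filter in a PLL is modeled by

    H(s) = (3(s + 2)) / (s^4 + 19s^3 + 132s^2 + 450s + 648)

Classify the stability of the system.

stable

The denominator s^4 + 19s^3 + 132s^2 + 450s + 648 factors as (s + 4)(s + 9)(s^2 + 6s + 18), giving poles at s = -4, -9, -3 + 3j, -3 - 3j.
Since all poles lie strictly in the left half-plane, the system is stable.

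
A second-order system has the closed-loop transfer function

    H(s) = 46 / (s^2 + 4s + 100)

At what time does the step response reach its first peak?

Comparing s^2 + 4s + 100 to s^2 + 2ζωₙs + ωₙ²: ωₙ = 10 rad/s and ζ = 4/(2·10) = 0.2.
ζωₙ = 4/2 = 2, so ω_d = ωₙ√(1−ζ²) = √(ωₙ² − (ζωₙ)²) = √(100 − 2²) = √96 ≈ 9.798 rad/s.
t_p = π/ω_d = π/9.798 ≈ 0.3206 s.

t_p ≈ 0.3206 s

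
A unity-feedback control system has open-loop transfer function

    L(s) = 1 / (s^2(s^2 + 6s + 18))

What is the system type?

The denominator has 2 factors of s at the origin (free integrators), so this is a Type 2 system.

Type 2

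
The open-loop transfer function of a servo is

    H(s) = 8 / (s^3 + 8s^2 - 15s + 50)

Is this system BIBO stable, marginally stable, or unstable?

unstable

The denominator s^3 + 8s^2 - 15s + 50 factors as (s^2 - 2s + 5)(s + 10), giving poles at s = 1 + 2j, 1 - 2j, -10.
Since the pole(s) at s = 1 ± 2j lie in the right half-plane, the system is unstable.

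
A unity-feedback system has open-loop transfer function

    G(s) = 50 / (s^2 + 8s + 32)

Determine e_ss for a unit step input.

G(s) has no poles at the origin.
This is a Type 0 system. Kp = lim_{s→0} G(s) = 50/32 = 25/16.
e_ss = 1/(1 + Kp) = 1/(1 + 25/16) = 16/41 ≈ 0.3902.

e_ss = 0.3902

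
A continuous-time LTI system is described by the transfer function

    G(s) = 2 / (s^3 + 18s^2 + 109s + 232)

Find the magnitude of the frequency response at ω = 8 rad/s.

|G(j8)| ≈ 0.002024

Substitute s = j8: numerator = 2, denominator = -920 + j360.
|G(j8)| = |2| / |-920 + j360| = 2 / 987.93 ≈ 0.002024.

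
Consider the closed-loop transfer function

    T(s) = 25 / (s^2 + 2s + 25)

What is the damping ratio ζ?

Compare the denominator to the standard form s^2 + 2ζωₙs + ωₙ².
ωₙ² = 25, so ωₙ = 5 rad/s.
2ζωₙ = 2, so ζ = 2/(2·5) = 0.2.

ζ = 0.2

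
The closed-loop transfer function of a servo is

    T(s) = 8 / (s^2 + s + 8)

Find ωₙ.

Compare the denominator to the standard form s^2 + 2ζωₙs + ωₙ².
ωₙ² = 8, so ωₙ = √8 ≈ 2.828 rad/s.

ωₙ ≈ 2.828 rad/s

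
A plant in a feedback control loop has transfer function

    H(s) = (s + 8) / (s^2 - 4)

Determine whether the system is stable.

The denominator s^2 - 4 factors as (s + 2)(s - 2), giving poles at s = -2, 2.
Since the pole(s) at s = 2 lie in the right half-plane, the system is unstable.

unstable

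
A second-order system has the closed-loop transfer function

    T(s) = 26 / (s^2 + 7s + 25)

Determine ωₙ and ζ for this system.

Compare the denominator to the standard form s^2 + 2ζωₙs + ωₙ².
ωₙ² = 25, so ωₙ = 5 rad/s.
2ζωₙ = 7, so ζ = 7/(2·5) = 0.7.

ωₙ = 5 rad/s, ζ = 0.7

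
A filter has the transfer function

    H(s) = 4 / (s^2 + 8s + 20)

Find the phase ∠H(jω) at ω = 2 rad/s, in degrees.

∠H(j2) ≈ -45°

At s = j2: numerator = 4, denominator = 16 + j16.
∠H = ∠num − ∠den = 0° − (45°) = -45°.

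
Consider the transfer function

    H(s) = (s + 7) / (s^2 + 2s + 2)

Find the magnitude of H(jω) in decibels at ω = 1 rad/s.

Substitute s = j1: numerator = 7 + j1, denominator = 1 + j2.
|H(j1)| = |7 + j1| / |1 + j2| = 7.0711 / 2.2361 ≈ 3.162.
In decibels: 20·log₁₀(3.162) ≈ 10 dB.

|H(j1)|_dB ≈ 10 dB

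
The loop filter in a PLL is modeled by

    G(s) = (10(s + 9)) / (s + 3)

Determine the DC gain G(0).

At s = 0 each factor (s + a) contributes a and each (s^2 + bs + c) contributes c.
G(0) = 10·(9) / ((3)) = 90/3 = 30.

G(0) = 30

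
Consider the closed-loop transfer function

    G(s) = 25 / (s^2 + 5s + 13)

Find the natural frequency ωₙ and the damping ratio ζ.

ωₙ ≈ 3.606 rad/s, ζ ≈ 0.6934

Compare the denominator to the standard form s^2 + 2ζωₙs + ωₙ².
ωₙ² = 13, so ωₙ = √13 ≈ 3.606 rad/s.
2ζωₙ = 5, so ζ = 5/(2·√13) ≈ 0.6934.
With ζ = 0.6934 the response is underdamped.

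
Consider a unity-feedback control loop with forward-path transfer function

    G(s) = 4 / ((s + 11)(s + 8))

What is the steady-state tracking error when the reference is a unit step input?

e_ss = 0.9565

G(s) has no poles at the origin.
This is a Type 0 system. Kp = lim_{s→0} G(s) = 4/88 = 1/22.
e_ss = 1/(1 + Kp) = 1/(1 + 1/22) = 22/23 ≈ 0.9565.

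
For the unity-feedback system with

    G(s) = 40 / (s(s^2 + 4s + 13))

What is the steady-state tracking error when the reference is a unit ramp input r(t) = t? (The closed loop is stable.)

G(s) has one pole at the origin.
This is a Type 1 system. Kv = lim_{s→0} s·G(s) = 40/13.
e_ss = 1/Kv = 1/(40/13) = 13/40 ≈ 0.3250.

e_ss = 0.3250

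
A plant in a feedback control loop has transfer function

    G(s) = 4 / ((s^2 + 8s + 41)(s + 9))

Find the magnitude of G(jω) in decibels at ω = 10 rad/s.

Substitute s = j10: numerator = 4, denominator = -1331 + j130.
|G(j10)| = |4| / |-1331 + j130| = 4 / 1337.3 ≈ 0.002991.
In decibels: 20·log₁₀(0.002991) ≈ -50.5 dB.

|G(j10)|_dB ≈ -50.5 dB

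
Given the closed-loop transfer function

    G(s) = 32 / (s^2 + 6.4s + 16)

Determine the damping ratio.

ζ = 0.8

Compare the denominator to the standard form s^2 + 2ζωₙs + ωₙ².
ωₙ² = 16, so ωₙ = 4 rad/s.
2ζωₙ = 6.4, so ζ = 6.4/(2·4) = 0.8.
With ζ = 0.8 the response is underdamped.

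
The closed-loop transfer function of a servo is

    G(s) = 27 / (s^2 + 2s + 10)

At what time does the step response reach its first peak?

Comparing s^2 + 2s + 10 to s^2 + 2ζωₙs + ωₙ²: ωₙ = √10 ≈ 3.162 rad/s and ζ = 2/(2·√10) ≈ 0.3162.
ζωₙ = 2/2 = 1, so ω_d = ωₙ√(1−ζ²) = √(ωₙ² − (ζωₙ)²) = √(10 − 1²) = √9 = 3 rad/s.
t_p = π/ω_d = π/3 ≈ 1.047 s.

t_p ≈ 1.047 s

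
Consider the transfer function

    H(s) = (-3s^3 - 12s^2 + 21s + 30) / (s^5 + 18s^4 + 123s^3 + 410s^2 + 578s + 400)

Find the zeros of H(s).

s = -1, 2, -5

Set the numerator to zero: -3s^3 - 12s^2 + 21s + 30 = 0, i.e. -3·(s^3 + 4s^2 - 7s - 10) = 0.
Factoring: (s + 1)(s - 2)(s + 5) = 0.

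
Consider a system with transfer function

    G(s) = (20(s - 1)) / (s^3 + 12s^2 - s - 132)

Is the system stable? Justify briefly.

unstable

The denominator s^3 + 12s^2 - s - 132 factors as (s + 11)(s + 4)(s - 3), giving poles at s = -11, -4, 3.
Since the pole(s) at s = 3 lie in the right half-plane, the system is unstable.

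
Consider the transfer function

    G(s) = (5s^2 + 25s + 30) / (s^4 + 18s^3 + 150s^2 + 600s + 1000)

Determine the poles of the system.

The poles are the roots of the denominator s^4 + 18s^3 + 150s^2 + 600s + 1000 = 0.
No real roots exist; factor into two real quadratics: (s^2 + 10s + 50)(s^2 + 8s + 20) = 0.
Each quadratic gives a conjugate pair via the quadratic formula.

s = -5 ± 5j, -4 ± 2j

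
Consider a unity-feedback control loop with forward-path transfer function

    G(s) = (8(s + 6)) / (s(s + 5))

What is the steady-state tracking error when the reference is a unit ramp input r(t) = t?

e_ss = 0.1042

G(s) has one pole at the origin.
This is a Type 1 system. Kv = lim_{s→0} s·G(s) = 48/5.
e_ss = 1/Kv = 1/(48/5) = 5/48 ≈ 0.1042.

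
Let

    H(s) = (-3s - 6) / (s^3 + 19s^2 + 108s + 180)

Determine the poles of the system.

s = -10, -3, -6

The poles are the roots of the denominator s^3 + 19s^2 + 108s + 180 = 0.
Trying s = -10: the polynomial evaluates to 0, so (s + 10) is a factor.
Dividing out leaves s^2 + 9s + 18 = 0.
Factoring the quadratic: (s + 3)(s + 6) = 0.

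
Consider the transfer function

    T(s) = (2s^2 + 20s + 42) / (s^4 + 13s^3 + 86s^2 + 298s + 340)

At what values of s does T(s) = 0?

Set the numerator to zero: 2s^2 + 20s + 42 = 0, i.e. 2·(s^2 + 10s + 21) = 0.
Factoring: (s + 3)(s + 7) = 0.

s = -3, -7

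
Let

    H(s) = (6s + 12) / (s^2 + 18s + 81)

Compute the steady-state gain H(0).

H(0) = 4/27 ≈ 0.1481

Set s = 0: H(0) = (12) / (81) = 4/27.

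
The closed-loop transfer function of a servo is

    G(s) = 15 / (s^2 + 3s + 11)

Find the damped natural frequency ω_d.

Comparing s^2 + 3s + 11 to s^2 + 2ζωₙs + ωₙ²: ωₙ = √11 ≈ 3.317 rad/s and ζ = 3/(2·√11) ≈ 0.4523.
ζωₙ = 3/2 = 1.5, so ω_d = ωₙ√(1−ζ²) = √(ωₙ² − (ζωₙ)²) = √(11 − 1.5²) = √8.75 ≈ 2.958 rad/s.

ω_d ≈ 2.958 rad/s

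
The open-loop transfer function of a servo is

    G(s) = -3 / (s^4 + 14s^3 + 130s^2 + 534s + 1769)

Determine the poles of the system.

The poles are the roots of the denominator s^4 + 14s^3 + 130s^2 + 534s + 1769 = 0.
No real roots exist; factor into two real quadratics: (s^2 + 4s + 29)(s^2 + 10s + 61) = 0.
Each quadratic gives a conjugate pair via the quadratic formula.

s = -2 + 5j, -2 - 5j, -5 + 6j, -5 - 6j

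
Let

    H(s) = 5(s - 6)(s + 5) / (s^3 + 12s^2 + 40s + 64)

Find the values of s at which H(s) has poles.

s = -2 + 2j, -2 - 2j, -8

The poles are the roots of the denominator s^3 + 12s^2 + 40s + 64 = 0.
Trying s = -8: the polynomial evaluates to 0, so (s + 8) is a factor.
Dividing out leaves s^2 + 4s + 8 = 0.
The quadratic formula then gives s = -2 ± 2j.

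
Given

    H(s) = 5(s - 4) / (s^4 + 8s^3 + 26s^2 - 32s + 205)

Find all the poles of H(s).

s = -5 + 4j, -5 - 4j, 1 + 2j, 1 - 2j

The poles are the roots of the denominator s^4 + 8s^3 + 26s^2 - 32s + 205 = 0.
No real roots exist; factor into two real quadratics: (s^2 + 10s + 41)(s^2 - 2s + 5) = 0.
Each quadratic gives a conjugate pair via the quadratic formula.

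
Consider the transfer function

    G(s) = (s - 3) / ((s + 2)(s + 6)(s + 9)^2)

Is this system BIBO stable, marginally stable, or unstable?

stable

The poles can be read from the denominator factors: s = -2, -6, -9, -9.
Since all poles lie strictly in the left half-plane, the system is stable.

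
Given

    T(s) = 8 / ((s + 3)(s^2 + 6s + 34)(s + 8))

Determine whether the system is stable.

stable

The poles can be read from the denominator factors: s = -3, -3 + 5j, -3 - 5j, -8.
Since all poles lie strictly in the left half-plane, the system is stable.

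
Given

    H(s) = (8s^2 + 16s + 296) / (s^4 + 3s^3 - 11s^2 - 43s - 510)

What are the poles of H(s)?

s = -1 + 4j, -1 - 4j, 5, -6

The poles are the roots of the denominator s^4 + 3s^3 - 11s^2 - 43s - 510 = 0.
Trying s = 5: the polynomial evaluates to 0, so (s - 5) is a factor.
Dividing out leaves s^3 + 8s^2 + 29s + 102 = 0.
This factors further as (s^2 + 2s + 17)(s + 6) = 0.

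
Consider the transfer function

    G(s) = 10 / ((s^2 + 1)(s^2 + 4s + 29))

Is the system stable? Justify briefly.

The poles can be read from the denominator factors: s = j, -j, -2 + 5j, -2 - 5j.
Since the simple pole(s) at s = j, -j lie on the jω-axis with none in the right half-plane, the system is marginally stable.

marginally stable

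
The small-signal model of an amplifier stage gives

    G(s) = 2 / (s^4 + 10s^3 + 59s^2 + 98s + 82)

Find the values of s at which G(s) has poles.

s = -1 + j, -1 - j, -4 + 5j, -4 - 5j

The poles are the roots of the denominator s^4 + 10s^3 + 59s^2 + 98s + 82 = 0.
No real roots exist; factor into two real quadratics: (s^2 + 2s + 2)(s^2 + 8s + 41) = 0.
Each quadratic gives a conjugate pair via the quadratic formula.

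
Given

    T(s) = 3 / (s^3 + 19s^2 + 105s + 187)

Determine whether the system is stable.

stable

The denominator s^3 + 19s^2 + 105s + 187 factors as (s^2 + 8s + 17)(s + 11), giving poles at s = -4 + j, -4 - j, -11.
Since all poles lie strictly in the left half-plane, the system is stable.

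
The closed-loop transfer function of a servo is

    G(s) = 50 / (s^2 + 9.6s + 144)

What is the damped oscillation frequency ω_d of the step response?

ω_d ≈ 11.00 rad/s

Comparing s^2 + 9.6s + 144 to s^2 + 2ζωₙs + ωₙ²: ωₙ = 12 rad/s and ζ = 9.6/(2·12) = 0.4.
ζωₙ = 9.6/2 = 4.8, so ω_d = ωₙ√(1−ζ²) = √(ωₙ² − (ζωₙ)²) = √(144 − 4.8²) = √120.96 ≈ 11.00 rad/s.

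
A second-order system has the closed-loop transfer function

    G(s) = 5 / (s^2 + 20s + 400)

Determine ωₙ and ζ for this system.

ωₙ = 20 rad/s, ζ = 0.5

Compare the denominator to the standard form s^2 + 2ζωₙs + ωₙ².
ωₙ² = 400, so ωₙ = 20 rad/s.
2ζωₙ = 20, so ζ = 20/(2·20) = 0.5.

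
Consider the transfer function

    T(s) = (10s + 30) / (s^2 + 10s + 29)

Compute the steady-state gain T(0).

Set s = 0: T(0) = (30) / (29) = 30/29.

T(0) = 30/29 ≈ 1.034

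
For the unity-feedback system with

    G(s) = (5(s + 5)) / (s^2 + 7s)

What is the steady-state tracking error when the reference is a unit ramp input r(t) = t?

G(s) has one pole at the origin.
This is a Type 1 system. Kv = lim_{s→0} s·G(s) = 25/7.
e_ss = 1/Kv = 1/(25/7) = 7/25 ≈ 0.2800.

e_ss = 0.2800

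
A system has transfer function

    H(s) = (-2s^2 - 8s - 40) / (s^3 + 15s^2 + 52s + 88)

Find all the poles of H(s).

The poles are the roots of the denominator s^3 + 15s^2 + 52s + 88 = 0.
Trying s = -11: the polynomial evaluates to 0, so (s + 11) is a factor.
Dividing out leaves s^2 + 4s + 8 = 0.
The quadratic formula then gives s = -2 ± 2j.

s = -2 + 2j, -2 - 2j, -11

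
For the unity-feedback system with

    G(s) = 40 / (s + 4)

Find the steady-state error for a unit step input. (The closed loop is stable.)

G(s) has no poles at the origin.
This is a Type 0 system. Kp = lim_{s→0} G(s) = 40/4 = 10.
e_ss = 1/(1 + Kp) = 1/(1 + 10) = 1/11 ≈ 0.09091.

e_ss = 0.09091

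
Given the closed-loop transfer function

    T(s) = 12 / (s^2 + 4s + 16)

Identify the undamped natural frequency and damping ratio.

Compare the denominator to the standard form s^2 + 2ζωₙs + ωₙ².
ωₙ² = 16, so ωₙ = 4 rad/s.
2ζωₙ = 4, so ζ = 4/(2·4) = 0.5.
With ζ = 0.5 the response is underdamped.

ωₙ = 4 rad/s, ζ = 0.5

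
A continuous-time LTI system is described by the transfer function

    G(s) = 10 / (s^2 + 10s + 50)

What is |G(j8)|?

Substitute s = j8: numerator = 10, denominator = -14 + j80.
|G(j8)| = |10| / |-14 + j80| = 10 / 81.216 ≈ 0.1231.

|G(j8)| ≈ 0.1231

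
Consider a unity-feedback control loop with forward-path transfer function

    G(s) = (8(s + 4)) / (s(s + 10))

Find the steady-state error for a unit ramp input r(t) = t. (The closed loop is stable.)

e_ss = 0.3125

G(s) has one pole at the origin.
This is a Type 1 system. Kv = lim_{s→0} s·G(s) = 32/10 = 16/5.
e_ss = 1/Kv = 1/(16/5) = 5/16 ≈ 0.3125.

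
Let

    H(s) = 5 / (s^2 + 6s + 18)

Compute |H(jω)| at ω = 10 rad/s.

|H(j10)| ≈ 0.04921

Substitute s = j10: numerator = 5, denominator = -82 + j60.
|H(j10)| = |5| / |-82 + j60| = 5 / 101.61 ≈ 0.04921.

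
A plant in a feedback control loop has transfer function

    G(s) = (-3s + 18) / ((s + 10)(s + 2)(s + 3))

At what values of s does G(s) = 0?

Set the numerator to zero: -3s + 18 = 0, i.e. -3·(s - 6) = 0.
So s = 6.

s = 6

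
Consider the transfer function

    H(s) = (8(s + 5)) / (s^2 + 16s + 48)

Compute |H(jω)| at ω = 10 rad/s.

Substitute s = j10: numerator = 40 + j80, denominator = -52 + j160.
|H(j10)| = |40 + j80| / |-52 + j160| = 89.443 / 168.24 ≈ 0.5316.

|H(j10)| ≈ 0.5316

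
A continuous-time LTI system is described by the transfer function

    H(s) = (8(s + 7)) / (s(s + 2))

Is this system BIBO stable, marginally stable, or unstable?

marginally stable

The poles can be read from the denominator factors: s = 0, -2.
Since the simple pole(s) at s = 0 lie on the jω-axis with none in the right half-plane, the system is marginally stable.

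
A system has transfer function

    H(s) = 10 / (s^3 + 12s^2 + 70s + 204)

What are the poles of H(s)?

s = -3 + 5j, -3 - 5j, -6

The poles are the roots of the denominator s^3 + 12s^2 + 70s + 204 = 0.
Trying s = -6: the polynomial evaluates to 0, so (s + 6) is a factor.
Dividing out leaves s^2 + 6s + 34 = 0.
The quadratic formula then gives s = -3 ± 5j.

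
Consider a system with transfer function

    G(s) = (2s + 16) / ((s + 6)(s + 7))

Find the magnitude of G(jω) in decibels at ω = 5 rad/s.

Substitute s = j5: numerator = 16 + j10, denominator = 17 + j65.
|G(j5)| = |16 + j10| / |17 + j65| = 18.868 / 67.186 ≈ 0.2808.
In decibels: 20·log₁₀(0.2808) ≈ -11.0 dB.

|G(j5)|_dB ≈ -11.0 dB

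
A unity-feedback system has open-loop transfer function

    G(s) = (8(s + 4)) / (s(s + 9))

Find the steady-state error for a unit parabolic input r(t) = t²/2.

e_ss = ∞

G(s) has one pole at the origin.
This is a Type 1 system; Ka = lim_{s→0} s^2·G(s) = 0, so the steady-state error for a parabola input is infinite.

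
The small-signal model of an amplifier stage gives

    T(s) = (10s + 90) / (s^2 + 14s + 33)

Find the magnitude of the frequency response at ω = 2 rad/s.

Substitute s = j2: numerator = 90 + j20, denominator = 29 + j28.
|T(j2)| = |90 + j20| / |29 + j28| = 92.195 / 40.311 ≈ 2.287.

|T(j2)| ≈ 2.287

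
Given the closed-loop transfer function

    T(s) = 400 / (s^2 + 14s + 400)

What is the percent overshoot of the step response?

Comparing s^2 + 14s + 400 to s^2 + 2ζωₙs + ωₙ²: ωₙ = 20 rad/s and ζ = 14/(2·20) = 0.35.
%OS = 100·exp(−πζ/√(1−ζ²)) = 100·exp(−π·0.35/√(1−0.35²)) ≈ 30.9%.

%OS ≈ 30.9%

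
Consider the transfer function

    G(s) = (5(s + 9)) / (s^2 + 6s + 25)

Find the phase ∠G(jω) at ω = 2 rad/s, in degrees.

∠G(j2) ≈ -17.22°

At s = j2: numerator = 45 + j10, denominator = 21 + j12.
∠G = ∠num − ∠den = 12.529° − (29.745°) = -17.22°.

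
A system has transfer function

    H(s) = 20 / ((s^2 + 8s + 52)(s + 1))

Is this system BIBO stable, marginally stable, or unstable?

stable

The poles can be read from the denominator factors: s = -4 ± 6j, -1.
Since all poles lie strictly in the left half-plane, the system is stable.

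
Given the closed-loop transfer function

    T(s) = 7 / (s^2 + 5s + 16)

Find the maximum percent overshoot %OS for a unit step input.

%OS ≈ 8.08%

Comparing s^2 + 5s + 16 to s^2 + 2ζωₙs + ωₙ²: ωₙ = 4 rad/s and ζ = 5/(2·4) = 0.625.
%OS = 100·exp(−πζ/√(1−ζ²)) = 100·exp(−π·0.625/√(1−0.625²)) ≈ 8.08%.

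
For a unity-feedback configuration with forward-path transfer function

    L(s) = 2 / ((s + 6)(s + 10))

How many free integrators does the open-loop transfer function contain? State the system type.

Type 0

The denominator has no factor of s at the origin — no free integrator — so this is a Type 0 system.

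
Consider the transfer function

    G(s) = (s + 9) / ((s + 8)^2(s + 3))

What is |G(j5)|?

Substitute s = j5: numerator = 9 + j5, denominator = -283 + j435.
|G(j5)| = |9 + j5| / |-283 + j435| = 10.296 / 518.95 ≈ 0.01984.

|G(j5)| ≈ 0.01984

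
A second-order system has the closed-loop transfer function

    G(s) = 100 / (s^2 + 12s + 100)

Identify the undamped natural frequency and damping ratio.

ωₙ = 10 rad/s, ζ = 0.6

Compare the denominator to the standard form s^2 + 2ζωₙs + ωₙ².
ωₙ² = 100, so ωₙ = 10 rad/s.
2ζωₙ = 12, so ζ = 12/(2·10) = 0.6.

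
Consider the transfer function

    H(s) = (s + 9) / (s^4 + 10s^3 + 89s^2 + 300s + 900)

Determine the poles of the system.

The poles are the roots of the denominator s^4 + 10s^3 + 89s^2 + 300s + 900 = 0.
No real roots exist; factor into two real quadratics: (s^2 + 4s + 20)(s^2 + 6s + 45) = 0.
Each quadratic gives a conjugate pair via the quadratic formula.

s = -2 + 4j, -2 - 4j, -3 + 6j, -3 - 6j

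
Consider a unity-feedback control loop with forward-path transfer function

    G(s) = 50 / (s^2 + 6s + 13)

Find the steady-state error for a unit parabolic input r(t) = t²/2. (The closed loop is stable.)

G(s) has no poles at the origin.
This is a Type 0 system; Ka = lim_{s→0} s^2·G(s) = 0, so the steady-state error for a parabola input is infinite.

e_ss = ∞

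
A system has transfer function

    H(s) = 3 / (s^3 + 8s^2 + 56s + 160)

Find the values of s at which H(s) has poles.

s = -2 + 6j, -2 - 6j, -4

The poles are the roots of the denominator s^3 + 8s^2 + 56s + 160 = 0.
Trying s = -4: the polynomial evaluates to 0, so (s + 4) is a factor.
Dividing out leaves s^2 + 4s + 40 = 0.
The quadratic formula then gives s = -2 ± 6j.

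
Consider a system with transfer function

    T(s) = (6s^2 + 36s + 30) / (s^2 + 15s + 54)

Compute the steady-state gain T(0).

Set s = 0: T(0) = (30) / (54) = 5/9.

T(0) = 5/9 ≈ 0.5556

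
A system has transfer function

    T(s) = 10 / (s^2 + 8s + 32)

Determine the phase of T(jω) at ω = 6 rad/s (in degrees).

At s = j6: numerator = 10, denominator = -4 + j48.
∠T = ∠num − ∠den = 0° − (94.764°) = -94.76°.

∠T(j6) ≈ -94.76°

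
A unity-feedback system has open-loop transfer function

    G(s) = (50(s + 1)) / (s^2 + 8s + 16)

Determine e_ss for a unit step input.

G(s) has no poles at the origin.
This is a Type 0 system. Kp = lim_{s→0} G(s) = 50/16 = 25/8.
e_ss = 1/(1 + Kp) = 1/(1 + 25/8) = 8/33 ≈ 0.2424.

e_ss = 0.2424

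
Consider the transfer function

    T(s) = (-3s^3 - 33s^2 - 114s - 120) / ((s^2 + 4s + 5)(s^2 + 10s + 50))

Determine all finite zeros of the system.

Set the numerator to zero: -3s^3 - 33s^2 - 114s - 120 = 0, i.e. -3·(s^3 + 11s^2 + 38s + 40) = 0.
Factoring: (s + 4)(s + 5)(s + 2) = 0.

s = -4, -5, -2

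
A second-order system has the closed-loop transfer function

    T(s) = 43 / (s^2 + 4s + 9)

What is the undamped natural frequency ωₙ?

Compare the denominator to the standard form s^2 + 2ζωₙs + ωₙ².
ωₙ² = 9, so ωₙ = 3 rad/s.

ωₙ = 3 rad/s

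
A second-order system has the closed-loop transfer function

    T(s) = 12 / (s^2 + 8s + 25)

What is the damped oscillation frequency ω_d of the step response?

ω_d = 3 rad/s

Comparing s^2 + 8s + 25 to s^2 + 2ζωₙs + ωₙ²: ωₙ = 5 rad/s and ζ = 8/(2·5) = 0.8.
ζωₙ = 8/2 = 4, so ω_d = ωₙ√(1−ζ²) = √(ωₙ² − (ζωₙ)²) = √(25 − 4²) = √9 = 3 rad/s.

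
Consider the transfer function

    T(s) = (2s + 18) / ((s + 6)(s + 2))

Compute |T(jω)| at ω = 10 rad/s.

Substitute s = j10: numerator = 18 + j20, denominator = -88 + j80.
|T(j10)| = |18 + j20| / |-88 + j80| = 26.907 / 118.93 ≈ 0.2262.

|T(j10)| ≈ 0.2262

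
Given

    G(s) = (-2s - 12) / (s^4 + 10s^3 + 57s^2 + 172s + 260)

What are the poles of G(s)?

s = -3 + 2j, -3 - 2j, -2 + 4j, -2 - 4j

The poles are the roots of the denominator s^4 + 10s^3 + 57s^2 + 172s + 260 = 0.
No real roots exist; factor into two real quadratics: (s^2 + 6s + 13)(s^2 + 4s + 20) = 0.
Each quadratic gives a conjugate pair via the quadratic formula.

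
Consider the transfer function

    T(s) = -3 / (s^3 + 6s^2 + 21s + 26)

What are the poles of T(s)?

The poles are the roots of the denominator s^3 + 6s^2 + 21s + 26 = 0.
Trying s = -2: the polynomial evaluates to 0, so (s + 2) is a factor.
Dividing out leaves s^2 + 4s + 13 = 0.
The quadratic formula then gives s = -2 ± 3j.

s = -2 ± 3j, -2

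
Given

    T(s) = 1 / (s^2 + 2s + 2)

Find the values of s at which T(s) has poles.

s = -1 + j, -1 - j

The poles are the roots of the denominator s^2 + 2s + 2 = 0.
Using the quadratic formula: s = (-2 ± √(-4))/2 = -1 ± 1j.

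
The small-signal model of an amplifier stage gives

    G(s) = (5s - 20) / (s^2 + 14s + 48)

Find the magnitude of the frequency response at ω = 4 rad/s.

Substitute s = j4: numerator = -20 + j20, denominator = 32 + j56.
|G(j4)| = |-20 + j20| / |32 + j56| = 28.284 / 64.498 ≈ 0.4385.

|G(j4)| ≈ 0.4385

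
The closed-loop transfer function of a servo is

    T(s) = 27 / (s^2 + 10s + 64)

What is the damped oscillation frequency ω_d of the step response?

Comparing s^2 + 10s + 64 to s^2 + 2ζωₙs + ωₙ²: ωₙ = 8 rad/s and ζ = 10/(2·8) = 0.625.
ζωₙ = 10/2 = 5, so ω_d = ωₙ√(1−ζ²) = √(ωₙ² − (ζωₙ)²) = √(64 − 5²) = √39 ≈ 6.245 rad/s.

ω_d ≈ 6.245 rad/s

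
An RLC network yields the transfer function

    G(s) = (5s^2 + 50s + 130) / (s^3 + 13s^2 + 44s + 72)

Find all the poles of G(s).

s = -2 ± 2j, -9

The poles are the roots of the denominator s^3 + 13s^2 + 44s + 72 = 0.
Trying s = -9: the polynomial evaluates to 0, so (s + 9) is a factor.
Dividing out leaves s^2 + 4s + 8 = 0.
The quadratic formula then gives s = -2 ± 2j.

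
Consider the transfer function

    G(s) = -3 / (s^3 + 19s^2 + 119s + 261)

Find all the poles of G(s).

s = -5 ± 2j, -9

The poles are the roots of the denominator s^3 + 19s^2 + 119s + 261 = 0.
Trying s = -9: the polynomial evaluates to 0, so (s + 9) is a factor.
Dividing out leaves s^2 + 10s + 29 = 0.
The quadratic formula then gives s = -5 ± 2j.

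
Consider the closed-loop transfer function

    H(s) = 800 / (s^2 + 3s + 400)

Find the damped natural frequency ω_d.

ω_d ≈ 19.94 rad/s

Comparing s^2 + 3s + 400 to s^2 + 2ζωₙs + ωₙ²: ωₙ = 20 rad/s and ζ = 3/(2·20) = 0.075.
ζωₙ = 3/2 = 1.5, so ω_d = ωₙ√(1−ζ²) = √(ωₙ² − (ζωₙ)²) = √(400 − 1.5²) = √397.75 ≈ 19.94 rad/s.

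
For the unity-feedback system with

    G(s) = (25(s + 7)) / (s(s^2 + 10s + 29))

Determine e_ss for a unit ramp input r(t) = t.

e_ss = 0.1657

G(s) has one pole at the origin.
This is a Type 1 system. Kv = lim_{s→0} s·G(s) = 175/29.
e_ss = 1/Kv = 1/(175/29) = 29/175 ≈ 0.1657.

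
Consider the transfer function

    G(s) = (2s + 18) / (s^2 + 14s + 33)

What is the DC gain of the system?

G(0) = 6/11 ≈ 0.5455

Set s = 0: G(0) = (18) / (33) = 6/11.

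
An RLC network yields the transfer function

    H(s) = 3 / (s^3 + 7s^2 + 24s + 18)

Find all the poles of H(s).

s = -3 ± 3j, -1

The poles are the roots of the denominator s^3 + 7s^2 + 24s + 18 = 0.
Trying s = -1: the polynomial evaluates to 0, so (s + 1) is a factor.
Dividing out leaves s^2 + 6s + 18 = 0.
The quadratic formula then gives s = -3 ± 3j.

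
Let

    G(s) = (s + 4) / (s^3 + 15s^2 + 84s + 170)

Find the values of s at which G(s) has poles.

s = -5 + 3j, -5 - 3j, -5

The poles are the roots of the denominator s^3 + 15s^2 + 84s + 170 = 0.
Trying s = -5: the polynomial evaluates to 0, so (s + 5) is a factor.
Dividing out leaves s^2 + 10s + 34 = 0.
The quadratic formula then gives s = -5 ± 3j.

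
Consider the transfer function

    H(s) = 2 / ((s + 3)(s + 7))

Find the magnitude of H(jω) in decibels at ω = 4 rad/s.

Substitute s = j4: numerator = 2, denominator = 5 + j40.
|H(j4)| = |2| / |5 + j40| = 2 / 40.311 ≈ 0.04961.
In decibels: 20·log₁₀(0.04961) ≈ -26.1 dB.

|H(j4)|_dB ≈ -26.1 dB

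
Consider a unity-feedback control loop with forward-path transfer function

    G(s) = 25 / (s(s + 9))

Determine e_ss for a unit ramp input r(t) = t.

G(s) has one pole at the origin.
This is a Type 1 system. Kv = lim_{s→0} s·G(s) = 25/9.
e_ss = 1/Kv = 1/(25/9) = 9/25 ≈ 0.3600.

e_ss = 0.3600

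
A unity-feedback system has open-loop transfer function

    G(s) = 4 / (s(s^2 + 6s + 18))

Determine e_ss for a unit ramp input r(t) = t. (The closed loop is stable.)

G(s) has one pole at the origin.
This is a Type 1 system. Kv = lim_{s→0} s·G(s) = 4/18 = 2/9.
e_ss = 1/Kv = 1/(2/9) = 9/2 ≈ 4.500.

e_ss = 4.500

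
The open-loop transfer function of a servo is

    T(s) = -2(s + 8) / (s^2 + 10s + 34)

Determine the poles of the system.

The poles are the roots of the denominator s^2 + 10s + 34 = 0.
Using the quadratic formula: s = (-10 ± √(-36))/2 = -5 ± 3j.

s = -5 + 3j, -5 - 3j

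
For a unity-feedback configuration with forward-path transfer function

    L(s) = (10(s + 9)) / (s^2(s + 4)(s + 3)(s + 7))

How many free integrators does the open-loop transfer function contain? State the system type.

The denominator has 2 factors of s at the origin (free integrators), so this is a Type 2 system.

Type 2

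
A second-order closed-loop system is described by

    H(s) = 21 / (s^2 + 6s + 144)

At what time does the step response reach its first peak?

Comparing s^2 + 6s + 144 to s^2 + 2ζωₙs + ωₙ²: ωₙ = 12 rad/s and ζ = 6/(2·12) = 0.25.
ζωₙ = 6/2 = 3, so ω_d = ωₙ√(1−ζ²) = √(ωₙ² − (ζωₙ)²) = √(144 − 3²) = √135 ≈ 11.62 rad/s.
t_p = π/ω_d = π/11.62 ≈ 0.2704 s.

t_p ≈ 0.2704 s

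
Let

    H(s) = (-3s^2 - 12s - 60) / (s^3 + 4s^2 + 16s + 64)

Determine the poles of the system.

s = 4j, -4j, -4

The poles are the roots of the denominator s^3 + 4s^2 + 16s + 64 = 0.
Trying s = -4: the polynomial evaluates to 0, so (s + 4) is a factor.
Dividing out leaves s^2 + 16 = 0.
The quadratic formula then gives s = 0 ± 4j.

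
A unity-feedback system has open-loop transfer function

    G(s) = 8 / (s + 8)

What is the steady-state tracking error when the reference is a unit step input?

G(s) has no poles at the origin.
This is a Type 0 system. Kp = lim_{s→0} G(s) = 8/8 = 1.
e_ss = 1/(1 + Kp) = 1/(1 + 1) = 1/2 ≈ 0.5000.

e_ss = 0.5000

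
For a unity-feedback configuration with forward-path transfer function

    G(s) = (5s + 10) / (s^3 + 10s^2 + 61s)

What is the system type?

Factor s from the denominator: s^3 + 10s^2 + 61s = s·(s^2 + 10s + 61).
There is 1 pole at the origin, so the system is Type 1.

Type 1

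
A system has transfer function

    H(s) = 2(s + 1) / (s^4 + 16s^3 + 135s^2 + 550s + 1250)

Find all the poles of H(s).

s = -3 ± 4j, -5 ± 5j

The poles are the roots of the denominator s^4 + 16s^3 + 135s^2 + 550s + 1250 = 0.
No real roots exist; factor into two real quadratics: (s^2 + 6s + 25)(s^2 + 10s + 50) = 0.
Each quadratic gives a conjugate pair via the quadratic formula.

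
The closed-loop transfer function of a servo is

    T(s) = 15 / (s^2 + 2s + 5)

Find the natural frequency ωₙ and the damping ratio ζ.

ωₙ ≈ 2.236 rad/s, ζ ≈ 0.4472

Compare the denominator to the standard form s^2 + 2ζωₙs + ωₙ².
ωₙ² = 5, so ωₙ = √5 ≈ 2.236 rad/s.
2ζωₙ = 2, so ζ = 2/(2·√5) ≈ 0.4472.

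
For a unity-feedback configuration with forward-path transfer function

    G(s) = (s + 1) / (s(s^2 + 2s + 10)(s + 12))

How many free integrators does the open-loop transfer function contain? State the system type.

Type 1

The denominator has 1 factor of s at the origin (free integrator), so this is a Type 1 system.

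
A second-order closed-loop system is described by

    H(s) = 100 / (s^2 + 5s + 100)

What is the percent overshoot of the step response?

%OS ≈ 44.4%

Comparing s^2 + 5s + 100 to s^2 + 2ζωₙs + ωₙ²: ωₙ = 10 rad/s and ζ = 5/(2·10) = 0.25.
%OS = 100·exp(−πζ/√(1−ζ²)) = 100·exp(−π·0.25/√(1−0.25²)) ≈ 44.4%.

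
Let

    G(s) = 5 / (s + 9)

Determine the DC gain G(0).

G(0) = 5/9 ≈ 0.5556

Set s = 0: G(0) = (5) / (9) = 5/9.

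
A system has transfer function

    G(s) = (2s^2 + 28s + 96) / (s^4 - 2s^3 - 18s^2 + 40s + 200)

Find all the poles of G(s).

The poles are the roots of the denominator s^4 - 2s^3 - 18s^2 + 40s + 200 = 0.
No real roots exist; factor into two real quadratics: (s^2 - 8s + 20)(s^2 + 6s + 10) = 0.
Each quadratic gives a conjugate pair via the quadratic formula.

s = 4 + 2j, 4 - 2j, -3 + j, -3 - j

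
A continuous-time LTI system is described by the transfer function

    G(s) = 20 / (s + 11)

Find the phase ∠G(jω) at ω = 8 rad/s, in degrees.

∠G(j8) ≈ -36.03°

At s = j8: numerator = 20, denominator = 11 + j8.
∠G = ∠num − ∠den = 0° − (36.027°) = -36.03°.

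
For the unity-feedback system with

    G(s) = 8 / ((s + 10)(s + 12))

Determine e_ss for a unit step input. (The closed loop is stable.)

G(s) has no poles at the origin.
This is a Type 0 system. Kp = lim_{s→0} G(s) = 8/120 = 1/15.
e_ss = 1/(1 + Kp) = 1/(1 + 1/15) = 15/16 ≈ 0.9375.

e_ss = 0.9375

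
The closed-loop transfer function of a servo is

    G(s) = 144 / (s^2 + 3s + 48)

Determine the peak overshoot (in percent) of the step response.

%OS ≈ 49.8%

Comparing s^2 + 3s + 48 to s^2 + 2ζωₙs + ωₙ²: ωₙ = √48 ≈ 6.928 rad/s and ζ = 3/(2·√48) ≈ 0.2165.
%OS = 100·exp(−πζ/√(1−ζ²)) = 100·exp(−π·0.2165/√(1−0.2165²)) ≈ 49.8%.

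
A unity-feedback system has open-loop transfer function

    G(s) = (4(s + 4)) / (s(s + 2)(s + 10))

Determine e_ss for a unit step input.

e_ss = 0

G(s) has one pole at the origin.
This is a Type 1 system; for a step input the steady-state error is zero.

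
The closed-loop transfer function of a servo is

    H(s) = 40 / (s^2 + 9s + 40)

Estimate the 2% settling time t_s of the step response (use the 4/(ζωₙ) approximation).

t_s ≈ 0.8889 s

Comparing s^2 + 9s + 40 to s^2 + 2ζωₙs + ωₙ²: ωₙ = √40 ≈ 6.325 rad/s and ζ = 9/(2·√40) ≈ 0.7115.
ζωₙ = 9/2 = 4.5, so t_s ≈ 4/(ζωₙ) = 4/4.5 ≈ 0.8889 s.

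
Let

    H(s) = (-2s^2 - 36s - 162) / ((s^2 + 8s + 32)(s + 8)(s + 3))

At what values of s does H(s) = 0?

s = -9, -9

Set the numerator to zero: -2s^2 - 36s - 162 = 0, i.e. -2·(s^2 + 18s + 81) = 0.
Factoring: (s + 9)^2 = 0.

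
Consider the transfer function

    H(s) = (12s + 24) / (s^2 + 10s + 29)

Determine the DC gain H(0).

Set s = 0: H(0) = (24) / (29) = 24/29.

H(0) = 24/29 ≈ 0.8276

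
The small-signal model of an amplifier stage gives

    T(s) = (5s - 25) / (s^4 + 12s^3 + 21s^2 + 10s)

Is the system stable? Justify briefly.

The denominator s^4 + 12s^3 + 21s^2 + 10s factors as s(s + 10)(s + 1)^2, giving poles at s = 0, -10, -1, -1.
Since the simple pole(s) at s = 0 lie on the jω-axis with none in the right half-plane, the system is marginally stable.

marginally stable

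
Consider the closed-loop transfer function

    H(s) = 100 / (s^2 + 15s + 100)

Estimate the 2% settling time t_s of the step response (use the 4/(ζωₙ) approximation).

t_s ≈ 0.5333 s

Comparing s^2 + 15s + 100 to s^2 + 2ζωₙs + ωₙ²: ωₙ = 10 rad/s and ζ = 15/(2·10) = 0.75.
ζωₙ = 15/2 = 7.5, so t_s ≈ 4/(ζωₙ) = 4/7.5 ≈ 0.5333 s.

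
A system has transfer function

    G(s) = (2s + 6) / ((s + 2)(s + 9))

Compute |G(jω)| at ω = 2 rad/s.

|G(j2)| ≈ 0.2765

Substitute s = j2: numerator = 6 + j4, denominator = 14 + j22.
|G(j2)| = |6 + j4| / |14 + j22| = 7.2111 / 26.077 ≈ 0.2765.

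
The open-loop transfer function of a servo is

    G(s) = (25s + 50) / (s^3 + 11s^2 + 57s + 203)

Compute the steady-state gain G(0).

Set s = 0: G(0) = (50) / (203) = 50/203.

G(0) = 50/203 ≈ 0.2463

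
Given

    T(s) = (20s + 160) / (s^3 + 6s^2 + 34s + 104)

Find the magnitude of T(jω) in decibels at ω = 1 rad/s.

|T(j1)|_dB ≈ 3.86 dB

Substitute s = j1: numerator = 160 + j20, denominator = 98 + j33.
|T(j1)| = |160 + j20| / |98 + j33| = 161.25 / 103.41 ≈ 1.559.
In decibels: 20·log₁₀(1.559) ≈ 3.86 dB.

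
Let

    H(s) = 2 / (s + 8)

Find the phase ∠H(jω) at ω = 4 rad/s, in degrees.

At s = j4: numerator = 2, denominator = 8 + j4.
∠H = ∠num − ∠den = 0° − (26.565°) = -26.57°.

∠H(j4) ≈ -26.57°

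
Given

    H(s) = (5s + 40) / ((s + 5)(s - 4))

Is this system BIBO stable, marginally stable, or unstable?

unstable

The poles can be read from the denominator factors: s = -5, 4.
Since the pole(s) at s = 4 lie in the right half-plane, the system is unstable.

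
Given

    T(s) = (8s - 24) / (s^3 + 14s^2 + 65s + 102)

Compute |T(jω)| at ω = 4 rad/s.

Substitute s = j4: numerator = -24 + j32, denominator = -122 + j196.
|T(j4)| = |-24 + j32| / |-122 + j196| = 40 / 230.87 ≈ 0.1733.

|T(j4)| ≈ 0.1733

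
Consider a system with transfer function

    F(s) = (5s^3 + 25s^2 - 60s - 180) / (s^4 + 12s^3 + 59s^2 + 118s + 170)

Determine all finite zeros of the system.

s = 3, -6, -2

Set the numerator to zero: 5s^3 + 25s^2 - 60s - 180 = 0, i.e. 5·(s^3 + 5s^2 - 12s - 36) = 0.
Factoring: (s - 3)(s + 6)(s + 2) = 0.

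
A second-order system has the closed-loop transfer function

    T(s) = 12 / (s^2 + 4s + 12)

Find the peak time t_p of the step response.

t_p ≈ 1.111 s

Comparing s^2 + 4s + 12 to s^2 + 2ζωₙs + ωₙ²: ωₙ = √12 ≈ 3.464 rad/s and ζ = 4/(2·√12) ≈ 0.5774.
ζωₙ = 4/2 = 2, so ω_d = ωₙ√(1−ζ²) = √(ωₙ² − (ζωₙ)²) = √(12 − 2²) = √8 ≈ 2.828 rad/s.
t_p = π/ω_d = π/2.828 ≈ 1.111 s.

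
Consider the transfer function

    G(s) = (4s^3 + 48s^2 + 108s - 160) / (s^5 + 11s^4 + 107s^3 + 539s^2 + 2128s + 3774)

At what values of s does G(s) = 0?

Set the numerator to zero: 4s^3 + 48s^2 + 108s - 160 = 0, i.e. 4·(s^3 + 12s^2 + 27s - 40) = 0.
Factoring: (s + 8)(s - 1)(s + 5) = 0.

s = -8, 1, -5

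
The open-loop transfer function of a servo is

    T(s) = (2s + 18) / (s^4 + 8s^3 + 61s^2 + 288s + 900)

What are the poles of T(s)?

s = 6j, -6j, -4 + 3j, -4 - 3j

The poles are the roots of the denominator s^4 + 8s^3 + 61s^2 + 288s + 900 = 0.
No real roots exist; factor into two real quadratics: (s^2 + 36)(s^2 + 8s + 25) = 0.
Each quadratic gives a conjugate pair via the quadratic formula.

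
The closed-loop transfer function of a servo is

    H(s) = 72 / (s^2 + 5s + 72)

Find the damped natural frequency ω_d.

ω_d ≈ 8.109 rad/s

Comparing s^2 + 5s + 72 to s^2 + 2ζωₙs + ωₙ²: ωₙ = √72 ≈ 8.485 rad/s and ζ = 5/(2·√72) ≈ 0.2946.
ζωₙ = 5/2 = 2.5, so ω_d = ωₙ√(1−ζ²) = √(ωₙ² − (ζωₙ)²) = √(72 − 2.5²) = √65.75 ≈ 8.109 rad/s.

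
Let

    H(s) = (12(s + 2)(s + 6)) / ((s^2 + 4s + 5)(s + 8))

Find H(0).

At s = 0 each factor (s + a) contributes a and each (s^2 + bs + c) contributes c.
H(0) = 12·(2) · (6) / ((5) · (8)) = 144/40 = 18/5.

H(0) = 18/5 ≈ 3.600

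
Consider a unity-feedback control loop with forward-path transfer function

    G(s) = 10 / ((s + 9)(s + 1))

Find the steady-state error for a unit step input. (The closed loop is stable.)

e_ss = 0.4737

G(s) has no poles at the origin.
This is a Type 0 system. Kp = lim_{s→0} G(s) = 10/9.
e_ss = 1/(1 + Kp) = 1/(1 + 10/9) = 9/19 ≈ 0.4737.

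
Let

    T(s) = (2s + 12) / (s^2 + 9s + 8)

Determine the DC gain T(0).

T(0) = 3/2 ≈ 1.500

Set s = 0: T(0) = (12) / (8) = 3/2.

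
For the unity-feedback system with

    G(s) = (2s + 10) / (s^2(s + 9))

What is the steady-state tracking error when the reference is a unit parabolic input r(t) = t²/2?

e_ss = 0.9000

G(s) has 2 poles at the origin.
This is a Type 2 system. Ka = lim_{s→0} s^2·G(s) = 10/9.
e_ss = 1/Ka = 1/(10/9) = 9/10 ≈ 0.9000.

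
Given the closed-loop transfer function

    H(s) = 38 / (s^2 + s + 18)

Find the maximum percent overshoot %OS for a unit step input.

Comparing s^2 + s + 18 to s^2 + 2ζωₙs + ωₙ²: ωₙ = √18 ≈ 4.243 rad/s and ζ = 1/(2·√18) ≈ 0.1179.
%OS = 100·exp(−πζ/√(1−ζ²)) = 100·exp(−π·0.1179/√(1−0.1179²)) ≈ 68.9%.

%OS ≈ 68.9%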